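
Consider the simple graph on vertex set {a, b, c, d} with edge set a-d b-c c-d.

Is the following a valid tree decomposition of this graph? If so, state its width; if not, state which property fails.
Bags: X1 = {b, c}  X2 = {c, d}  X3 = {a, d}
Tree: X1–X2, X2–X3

Yes; width 1.

Vertex coverage: the bags together contain {a, b, c, d}, the full vertex set. Edge coverage: each edge of G has both endpoints in at least one bag. Running intersection: for every vertex, the bags containing it form a connected subtree. All three properties hold, so this is a valid tree decomposition of width max|bag| − 1 = 1, and hence tw(G) ≤ 1.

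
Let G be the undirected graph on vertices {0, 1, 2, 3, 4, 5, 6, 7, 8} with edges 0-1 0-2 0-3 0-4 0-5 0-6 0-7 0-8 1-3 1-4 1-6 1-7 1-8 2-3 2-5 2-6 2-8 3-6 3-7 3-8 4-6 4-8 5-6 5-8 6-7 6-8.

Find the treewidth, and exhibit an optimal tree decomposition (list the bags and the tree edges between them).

Each bag holds 5 vertices, so the decomposition has width 4, which upper-bounds the treewidth. For the lower bound, the 5 vertices {0, 1, 3, 6, 8} are pairwise adjacent, and any tree decomposition puts a clique entirely inside one bag — forcing width ≥ 4. The upper and lower bounds meet at 4, so that is the treewidth.

Treewidth 4.
One such decomposition:
Bags: B1 = {0, 1, 3, 6, 8}  B2 = {0, 2, 3, 6, 8}  B3 = {0, 1, 3, 6, 7}  B4 = {0, 2, 5, 6, 8}  B5 = {0, 1, 4, 6, 8}
Tree: B1–B2, B1–B3, B2–B4, B1–B5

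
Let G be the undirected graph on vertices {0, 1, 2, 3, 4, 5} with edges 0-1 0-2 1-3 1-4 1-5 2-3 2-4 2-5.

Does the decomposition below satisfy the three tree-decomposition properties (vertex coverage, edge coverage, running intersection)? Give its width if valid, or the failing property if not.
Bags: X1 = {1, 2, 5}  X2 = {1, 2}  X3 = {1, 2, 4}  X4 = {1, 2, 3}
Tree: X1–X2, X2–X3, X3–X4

A tree decomposition must satisfy three properties: every vertex lies in some bag; for every edge, both endpoints lie together in some bag; and for every vertex, the bags containing it form a connected subtree. Here vertex 0 appears in no bag, so the decomposition is invalid.

No — vertex 0 appears in no bag.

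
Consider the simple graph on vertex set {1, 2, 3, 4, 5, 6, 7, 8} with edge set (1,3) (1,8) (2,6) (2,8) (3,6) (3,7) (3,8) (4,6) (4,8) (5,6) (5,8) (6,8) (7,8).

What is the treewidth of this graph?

A width-2 tree decomposition is:
Bags: B1 = {1, 3, 8}  B2 = {3, 6, 8}  B3 = {5, 6, 8}  B4 = {2, 6, 8}  B5 = {3, 7, 8}  B6 = {4, 6, 8}
Tree: B1–B2, B2–B3, B3–B4, B2–B5, B3–B6
The largest bag has 3 vertices, giving width 2; this decomposition certifies tw(G) ≤ 2. On the other hand G contains the 3-clique {1, 3, 8}. A clique must lie in a single bag of any decomposition, so no decomposition can have width below 2. Combining the bounds, tw(G) = 2.

2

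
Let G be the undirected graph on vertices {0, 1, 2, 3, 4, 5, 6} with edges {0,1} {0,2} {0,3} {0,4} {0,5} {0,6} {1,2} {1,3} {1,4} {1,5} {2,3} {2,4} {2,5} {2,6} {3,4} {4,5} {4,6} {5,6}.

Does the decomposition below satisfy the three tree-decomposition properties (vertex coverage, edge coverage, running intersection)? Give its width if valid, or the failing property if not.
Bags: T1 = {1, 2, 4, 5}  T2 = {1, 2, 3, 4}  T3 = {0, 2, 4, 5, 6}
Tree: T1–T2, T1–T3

A tree decomposition must satisfy three properties: every vertex lies in some bag; for every edge, both endpoints lie together in some bag; and for every vertex, the bags containing it form a connected subtree. Here edge (0,1) lies in no bag, so the decomposition is invalid.

No — edge (0,1) lies in no bag.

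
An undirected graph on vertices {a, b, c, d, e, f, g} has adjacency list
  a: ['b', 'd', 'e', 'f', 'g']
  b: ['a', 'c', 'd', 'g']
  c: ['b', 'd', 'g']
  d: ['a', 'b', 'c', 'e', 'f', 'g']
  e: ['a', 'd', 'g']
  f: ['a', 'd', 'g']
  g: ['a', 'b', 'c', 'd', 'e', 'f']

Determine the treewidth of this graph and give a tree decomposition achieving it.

Treewidth 3.
Bags: B1 = {a, b, d, g}  B2 = {a, d, f, g}  B3 = {b, c, d, g}  B4 = {a, d, e, g}
Tree: B1–B2, B1–B3, B2–B4

Each bag holds 4 vertices, so the decomposition has width 3, which upper-bounds the treewidth. On the other hand G contains the 4-clique {b, c, d, g}. A clique must lie in a single bag of any decomposition, so no decomposition can have width below 3. Hence tw(G) = 3 exactly.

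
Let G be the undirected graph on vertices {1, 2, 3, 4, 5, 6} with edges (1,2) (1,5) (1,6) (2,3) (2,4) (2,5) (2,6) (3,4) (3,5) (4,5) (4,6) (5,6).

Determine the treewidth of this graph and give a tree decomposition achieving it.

Treewidth 3.
One optimal decomposition is:
Bags: B1 = {1, 2, 5, 6}  B2 = {2, 4, 5, 6}  B3 = {2, 3, 4, 5}
Tree: B1–B2, B2–B3

The largest bag has 4 vertices, giving width 3; this decomposition certifies tw(G) ≤ 3. Conversely, {1, 2, 5, 6} is a clique of size 4, and the vertices of any clique must share a bag in every tree decomposition; so some bag has ≥ 4 vertices and tw(G) ≥ 3. Hence tw(G) = 3 exactly.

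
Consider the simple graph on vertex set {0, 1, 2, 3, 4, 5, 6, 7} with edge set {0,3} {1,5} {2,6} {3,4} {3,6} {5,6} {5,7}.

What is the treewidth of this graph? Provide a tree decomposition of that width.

Every bag has size at most 2, so the width is 2 − 1 = 1 and tw(G) ≤ 1. Since G has at least one edge (e.g. 2–6), it is not an edgeless graph, so tw(G) ≥ 1. Therefore the treewidth is 1.

Treewidth 1.
One such decomposition:
Bags: B1 = {2, 6}  B2 = {5, 6}  B3 = {1, 5}  B4 = {3, 6}  B5 = {0, 3}  B6 = {5, 7}  B7 = {3, 4}
Tree: B1–B2, B2–B3, B2–B4, B4–B5, B2–B6, B5–B7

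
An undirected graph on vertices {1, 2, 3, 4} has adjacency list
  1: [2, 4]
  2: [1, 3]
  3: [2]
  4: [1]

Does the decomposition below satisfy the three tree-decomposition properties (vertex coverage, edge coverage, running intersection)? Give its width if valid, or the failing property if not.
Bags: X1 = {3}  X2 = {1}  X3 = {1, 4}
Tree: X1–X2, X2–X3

No — vertex 2 appears in no bag.

A tree decomposition must satisfy three properties: every vertex lies in some bag; for every edge, both endpoints lie together in some bag; and for every vertex, the bags containing it form a connected subtree. Here vertex 2 appears in no bag, so the decomposition is invalid.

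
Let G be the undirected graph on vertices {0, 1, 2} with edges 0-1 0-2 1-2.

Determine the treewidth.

A width-2 tree decomposition is:
Bags: B1 = {0, 1, 2}
Tree: (single bag)
A single bag containing all 3 vertices is trivially a valid decomposition of width 2. On the other hand G contains the 3-clique {0, 1, 2}. A clique must lie in a single bag of any decomposition, so no decomposition can have width below 2. Hence tw(G) = 2 exactly.

2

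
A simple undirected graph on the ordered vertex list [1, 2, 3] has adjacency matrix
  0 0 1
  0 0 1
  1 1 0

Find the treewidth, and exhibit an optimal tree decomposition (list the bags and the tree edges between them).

Every bag has size at most 2, so the width is 2 − 1 = 1 and tw(G) ≤ 1. Since G has at least one edge (e.g. 3–2), it is not an edgeless graph, so tw(G) ≥ 1. Combining the bounds, tw(G) = 1.

Treewidth 1.
One optimal decomposition is:
Bags: B1 = {2, 3}  B2 = {1, 3}
Tree: B1–B2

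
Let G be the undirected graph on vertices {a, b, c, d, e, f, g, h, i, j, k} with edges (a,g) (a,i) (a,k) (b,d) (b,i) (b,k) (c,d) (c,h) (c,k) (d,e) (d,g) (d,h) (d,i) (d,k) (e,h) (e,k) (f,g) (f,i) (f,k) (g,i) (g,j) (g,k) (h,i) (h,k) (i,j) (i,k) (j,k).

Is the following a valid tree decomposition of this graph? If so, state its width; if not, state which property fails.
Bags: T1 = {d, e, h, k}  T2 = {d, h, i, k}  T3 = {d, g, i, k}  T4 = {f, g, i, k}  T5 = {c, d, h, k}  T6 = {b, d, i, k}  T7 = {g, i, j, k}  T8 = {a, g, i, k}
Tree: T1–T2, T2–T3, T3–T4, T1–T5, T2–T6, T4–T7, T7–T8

Every vertex of G appears in some bag (union = {a, b, c, d, e, f, g, h, i, j, k}); every edge is covered by a bag; and for each vertex v the set of bags containing v is connected in the bag tree. The decomposition is therefore valid. The largest bag has 4 vertices, so the width is 3.

Yes; width 3.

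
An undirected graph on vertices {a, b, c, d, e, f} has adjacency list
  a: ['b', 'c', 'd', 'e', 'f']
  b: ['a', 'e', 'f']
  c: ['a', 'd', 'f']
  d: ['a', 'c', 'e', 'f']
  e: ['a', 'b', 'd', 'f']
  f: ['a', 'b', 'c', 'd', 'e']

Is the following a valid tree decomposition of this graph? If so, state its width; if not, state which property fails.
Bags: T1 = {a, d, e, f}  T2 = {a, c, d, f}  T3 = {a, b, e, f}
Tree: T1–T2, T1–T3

Every vertex of G appears in some bag (union = {a, b, c, d, e, f}); every edge is covered by a bag; and for each vertex v the set of bags containing v is connected in the bag tree. The decomposition is therefore valid. The largest bag has 4 vertices, so the width is 3.

Yes; width 3.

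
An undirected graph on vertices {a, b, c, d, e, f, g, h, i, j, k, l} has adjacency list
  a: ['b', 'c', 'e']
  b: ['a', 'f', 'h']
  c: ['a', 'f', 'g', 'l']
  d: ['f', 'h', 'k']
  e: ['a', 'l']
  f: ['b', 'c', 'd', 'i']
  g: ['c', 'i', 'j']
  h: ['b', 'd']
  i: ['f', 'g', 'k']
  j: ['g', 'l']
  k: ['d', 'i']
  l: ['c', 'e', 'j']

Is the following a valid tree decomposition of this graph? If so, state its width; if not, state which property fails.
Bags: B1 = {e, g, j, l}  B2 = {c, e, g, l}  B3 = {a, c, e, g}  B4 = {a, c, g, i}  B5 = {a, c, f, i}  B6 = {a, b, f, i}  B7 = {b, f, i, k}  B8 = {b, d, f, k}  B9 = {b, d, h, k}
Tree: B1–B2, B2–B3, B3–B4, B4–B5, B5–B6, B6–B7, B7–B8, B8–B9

Every vertex of G appears in some bag (union = {a, b, c, d, e, f, g, h, i, j, k, l}); every edge is covered by a bag; and for each vertex v the set of bags containing v is connected in the bag tree. The decomposition is therefore valid. The largest bag has 4 vertices, so the width is 3.

Yes; width 3.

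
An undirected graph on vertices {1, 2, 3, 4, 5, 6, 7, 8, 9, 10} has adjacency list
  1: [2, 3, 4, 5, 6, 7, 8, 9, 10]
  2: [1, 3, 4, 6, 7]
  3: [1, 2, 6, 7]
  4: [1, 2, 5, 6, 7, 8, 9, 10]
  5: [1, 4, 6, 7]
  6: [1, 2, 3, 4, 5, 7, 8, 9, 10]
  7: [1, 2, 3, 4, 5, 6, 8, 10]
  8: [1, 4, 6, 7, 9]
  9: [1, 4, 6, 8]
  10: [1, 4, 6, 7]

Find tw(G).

A width-4 tree decomposition is:
Bags: B1 = {1, 4, 6, 7, 8}  B2 = {1, 4, 6, 7, 10}  B3 = {1, 4, 6, 8, 9}  B4 = {1, 4, 5, 6, 7}  B5 = {1, 2, 4, 6, 7}  B6 = {1, 2, 3, 6, 7}
Tree: B1–B2, B1–B3, B2–B4, B2–B5, B5–B6
Every bag has size at most 5, so the width is 5 − 1 = 4 and tw(G) ≤ 4. Conversely, {1, 2, 3, 6, 7} is a clique of size 5, and the vertices of any clique must share a bag in every tree decomposition; so some bag has ≥ 5 vertices and tw(G) ≥ 4. Hence tw(G) = 4 exactly.

4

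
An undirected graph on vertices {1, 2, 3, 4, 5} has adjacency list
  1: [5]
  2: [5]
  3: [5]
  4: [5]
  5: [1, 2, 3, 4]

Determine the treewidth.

A width-1 tree decomposition is:
Bags: B1 = {2, 5}  B2 = {3, 5}  B3 = {1, 5}  B4 = {4, 5}
Tree: B1–B2, B2–B3, B1–B4
Every bag has size at most 2, so the width is 2 − 1 = 1 and tw(G) ≤ 1. Since G has at least one edge (e.g. 5–2), it is not an edgeless graph, so tw(G) ≥ 1. Combining the bounds, tw(G) = 1.

1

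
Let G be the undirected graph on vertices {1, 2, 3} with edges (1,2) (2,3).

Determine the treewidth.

1

A width-1 tree decomposition is:
Bags: B1 = {2, 3}  B2 = {1, 2}
Tree: B1–B2
The largest bag has 2 vertices, giving width 1; this decomposition certifies tw(G) ≤ 1. G has an edge, so its treewidth is at least 1. Hence tw(G) = 1 exactly.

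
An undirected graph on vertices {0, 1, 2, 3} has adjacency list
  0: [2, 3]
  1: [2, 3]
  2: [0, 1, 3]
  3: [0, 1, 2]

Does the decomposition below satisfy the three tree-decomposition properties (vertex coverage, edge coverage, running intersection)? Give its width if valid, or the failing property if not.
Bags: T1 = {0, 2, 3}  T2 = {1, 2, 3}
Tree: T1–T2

Checking the three conditions: (i) the bags cover all of {0, 1, 2, 3}; (ii) for each edge, some bag contains both endpoints; (iii) the bags containing any fixed vertex form a subtree. All hold, so the decomposition is valid with width 3 − 1 = 2.

Yes; width 2.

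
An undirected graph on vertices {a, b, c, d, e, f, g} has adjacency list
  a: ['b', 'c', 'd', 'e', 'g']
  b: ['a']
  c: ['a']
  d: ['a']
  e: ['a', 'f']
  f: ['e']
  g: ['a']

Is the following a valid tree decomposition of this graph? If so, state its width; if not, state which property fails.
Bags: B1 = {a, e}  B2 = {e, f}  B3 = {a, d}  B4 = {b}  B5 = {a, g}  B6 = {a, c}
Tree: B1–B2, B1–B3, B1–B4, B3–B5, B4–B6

No — edge (a,b) lies in no bag.

A tree decomposition must satisfy three properties: every vertex lies in some bag; for every edge, both endpoints lie together in some bag; and for every vertex, the bags containing it form a connected subtree. Here edge (a,b) lies in no bag, so the decomposition is invalid.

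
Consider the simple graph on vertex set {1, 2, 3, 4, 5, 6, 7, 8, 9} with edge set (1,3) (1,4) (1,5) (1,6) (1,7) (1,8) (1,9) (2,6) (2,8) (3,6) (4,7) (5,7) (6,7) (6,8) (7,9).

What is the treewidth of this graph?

A width-2 tree decomposition is:
Bags: B1 = {2, 6, 8}  B2 = {1, 6, 8}  B3 = {1, 6, 7}  B4 = {1, 3, 6}  B5 = {1, 7, 9}  B6 = {1, 4, 7}  B7 = {1, 5, 7}
Tree: B1–B2, B2–B3, B3–B4, B3–B5, B3–B6, B5–B7
Every bag has size at most 3, so the width is 3 − 1 = 2 and tw(G) ≤ 2. On the other hand G contains the 3-clique {1, 6, 8}. A clique must lie in a single bag of any decomposition, so no decomposition can have width below 2. Hence tw(G) = 2 exactly.

2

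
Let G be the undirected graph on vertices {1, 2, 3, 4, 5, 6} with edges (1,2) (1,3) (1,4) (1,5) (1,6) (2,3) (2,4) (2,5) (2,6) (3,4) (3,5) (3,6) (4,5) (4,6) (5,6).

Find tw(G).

A width-5 tree decomposition is:
Bags: B1 = {1, 2, 3, 4, 5, 6}
Tree: (single bag)
With just one bag of size 6, the width is 6 − 1 = 5, so tw(G) ≤ 5. On the other hand G contains the 6-clique {1, 2, 3, 4, 5, 6}. A clique must lie in a single bag of any decomposition, so no decomposition can have width below 5. Therefore the treewidth is 5.

5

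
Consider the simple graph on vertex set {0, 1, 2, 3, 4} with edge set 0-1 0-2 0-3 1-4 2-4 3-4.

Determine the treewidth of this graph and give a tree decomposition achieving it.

Every bag has size at most 3, so the width is 3 − 1 = 2 and tw(G) ≤ 2. The edges 3–4–2–0–3 form a cycle, so G is not a tree and its treewidth is at least 2. Therefore the treewidth is 2.

Treewidth 2.
Bags: B1 = {0, 3, 4}  B2 = {0, 2, 4}  B3 = {0, 1, 4}
Tree: B1–B2, B2–B3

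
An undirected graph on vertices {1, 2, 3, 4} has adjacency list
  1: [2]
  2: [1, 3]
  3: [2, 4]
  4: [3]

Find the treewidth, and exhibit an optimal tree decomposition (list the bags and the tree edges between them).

Treewidth 1.
One optimal decomposition is:
Bags: B1 = {1, 2}  B2 = {2, 3}  B3 = {3, 4}
Tree: B1–B2, B2–B3

Each bag holds 2 vertices, so the decomposition has width 1, which upper-bounds the treewidth. G has an edge, so its treewidth is at least 1. Hence tw(G) = 1 exactly.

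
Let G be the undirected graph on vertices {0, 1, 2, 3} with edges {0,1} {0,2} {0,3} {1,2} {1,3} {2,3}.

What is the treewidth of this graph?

A width-3 tree decomposition is:
Bags: B1 = {0, 1, 2, 3}
Tree: (single bag)
With just one bag of size 4, the width is 4 − 1 = 3, so tw(G) ≤ 3. Conversely, {0, 1, 2, 3} is a clique of size 4, and the vertices of any clique must share a bag in every tree decomposition; so some bag has ≥ 4 vertices and tw(G) ≥ 3. Combining the bounds, tw(G) = 3.

3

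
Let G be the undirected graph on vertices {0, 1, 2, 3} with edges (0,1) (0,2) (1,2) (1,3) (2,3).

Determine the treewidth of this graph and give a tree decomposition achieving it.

Treewidth 2.
One optimal decomposition is:
Bags: B1 = {0, 1, 2}  B2 = {1, 2, 3}
Tree: B1–B2

Every bag has size at most 3, so the width is 3 − 1 = 2 and tw(G) ≤ 2. For the lower bound, the 3 vertices {0, 1, 2} are pairwise adjacent, and any tree decomposition puts a clique entirely inside one bag — forcing width ≥ 2. Hence tw(G) = 2 exactly.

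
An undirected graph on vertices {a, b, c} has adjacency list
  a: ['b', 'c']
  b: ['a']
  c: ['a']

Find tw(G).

A width-1 tree decomposition is:
Bags: B1 = {a, b}  B2 = {a, c}
Tree: B1–B2
Each bag holds 2 vertices, so the decomposition has width 1, which upper-bounds the treewidth. Since G has at least one edge (e.g. b–a), it is not an edgeless graph, so tw(G) ≥ 1. The upper and lower bounds meet at 1, so that is the treewidth.

1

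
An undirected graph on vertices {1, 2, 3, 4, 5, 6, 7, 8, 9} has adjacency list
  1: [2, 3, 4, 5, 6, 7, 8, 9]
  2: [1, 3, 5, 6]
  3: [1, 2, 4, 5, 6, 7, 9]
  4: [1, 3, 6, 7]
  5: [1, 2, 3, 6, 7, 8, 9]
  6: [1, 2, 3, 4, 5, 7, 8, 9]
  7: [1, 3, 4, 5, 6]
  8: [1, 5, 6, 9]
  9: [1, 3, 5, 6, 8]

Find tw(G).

A width-4 tree decomposition is:
Bags: B1 = {1, 3, 5, 6, 7}  B2 = {1, 3, 5, 6, 9}  B3 = {1, 5, 6, 8, 9}  B4 = {1, 2, 3, 5, 6}  B5 = {1, 3, 4, 6, 7}
Tree: B1–B2, B2–B3, B1–B4, B1–B5
The largest bag has 5 vertices, giving width 4; this decomposition certifies tw(G) ≤ 4. For the lower bound, the 5 vertices {1, 5, 6, 8, 9} are pairwise adjacent, and any tree decomposition puts a clique entirely inside one bag — forcing width ≥ 4. Hence tw(G) = 4 exactly.

4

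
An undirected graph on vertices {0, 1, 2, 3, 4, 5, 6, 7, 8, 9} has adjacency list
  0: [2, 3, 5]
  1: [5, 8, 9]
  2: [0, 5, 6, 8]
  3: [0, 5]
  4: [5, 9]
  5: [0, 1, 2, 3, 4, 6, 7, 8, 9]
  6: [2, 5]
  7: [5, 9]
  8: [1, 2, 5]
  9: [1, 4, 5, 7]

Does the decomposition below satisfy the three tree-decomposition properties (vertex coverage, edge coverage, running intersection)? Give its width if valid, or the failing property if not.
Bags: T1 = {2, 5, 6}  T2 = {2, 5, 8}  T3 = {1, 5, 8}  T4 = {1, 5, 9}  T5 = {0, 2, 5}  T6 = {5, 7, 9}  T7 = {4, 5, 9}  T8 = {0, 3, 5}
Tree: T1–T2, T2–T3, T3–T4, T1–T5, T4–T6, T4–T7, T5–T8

Vertex coverage: the bags together contain {0, 1, 2, 3, 4, 5, 6, 7, 8, 9}, the full vertex set. Edge coverage: each edge of G has both endpoints in at least one bag. Running intersection: for every vertex, the bags containing it form a connected subtree. All three properties hold, so this is a valid tree decomposition of width max|bag| − 1 = 2, and hence tw(G) ≤ 2.

Yes; width 2.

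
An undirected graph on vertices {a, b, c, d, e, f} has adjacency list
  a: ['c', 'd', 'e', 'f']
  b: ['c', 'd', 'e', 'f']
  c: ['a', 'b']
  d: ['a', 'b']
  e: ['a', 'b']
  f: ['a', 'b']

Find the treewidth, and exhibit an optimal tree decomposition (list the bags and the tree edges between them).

The largest bag has 3 vertices, giving width 2; this decomposition certifies tw(G) ≤ 2. Since c–a–d–b–c is a cycle in G, G is not acyclic. Forests are exactly the graphs of treewidth ≤ 1, so tw(G) ≥ 2. Combining the bounds, tw(G) = 2.

Treewidth 2.
One optimal decomposition is:
Bags: B1 = {a, b, c}  B2 = {a, b, d}  B3 = {a, b, f}  B4 = {a, b, e}
Tree: B1–B2, B2–B3, B3–B4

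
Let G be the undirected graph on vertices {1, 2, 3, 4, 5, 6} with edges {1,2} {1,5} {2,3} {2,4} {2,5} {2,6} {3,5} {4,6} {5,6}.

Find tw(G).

A width-2 tree decomposition is:
Bags: B1 = {2, 5, 6}  B2 = {1, 2, 5}  B3 = {2, 3, 5}  B4 = {2, 4, 6}
Tree: B1–B2, B2–B3, B1–B4
Every bag has size at most 3, so the width is 3 − 1 = 2 and tw(G) ≤ 2. On the other hand G contains the 3-clique {2, 4, 6}. A clique must lie in a single bag of any decomposition, so no decomposition can have width below 2. Hence tw(G) = 2 exactly.

2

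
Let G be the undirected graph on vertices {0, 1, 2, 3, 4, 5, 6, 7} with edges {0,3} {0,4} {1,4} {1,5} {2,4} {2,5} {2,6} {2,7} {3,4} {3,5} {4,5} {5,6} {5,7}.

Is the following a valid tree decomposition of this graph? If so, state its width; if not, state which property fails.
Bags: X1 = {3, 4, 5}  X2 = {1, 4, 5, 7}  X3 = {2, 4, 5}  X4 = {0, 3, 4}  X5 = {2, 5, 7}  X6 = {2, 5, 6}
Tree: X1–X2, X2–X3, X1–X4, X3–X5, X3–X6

No — bags containing vertex 7 are not connected in the tree.

A tree decomposition must satisfy three properties: every vertex lies in some bag; for every edge, both endpoints lie together in some bag; and for every vertex, the bags containing it form a connected subtree. Here bags containing vertex 7 are not connected in the tree, so the decomposition is invalid.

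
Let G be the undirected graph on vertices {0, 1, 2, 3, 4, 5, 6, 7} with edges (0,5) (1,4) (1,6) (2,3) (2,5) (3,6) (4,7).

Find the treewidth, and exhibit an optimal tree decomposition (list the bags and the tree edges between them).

The largest bag has 2 vertices, giving width 1; this decomposition certifies tw(G) ≤ 1. Since G has at least one edge (e.g. 7–4), it is not an edgeless graph, so tw(G) ≥ 1. The upper and lower bounds meet at 1, so that is the treewidth.

Treewidth 1.
One such decomposition:
Bags: B1 = {4, 7}  B2 = {1, 4}  B3 = {1, 6}  B4 = {3, 6}  B5 = {2, 3}  B6 = {2, 5}  B7 = {0, 5}
Tree: B1–B2, B2–B3, B3–B4, B4–B5, B5–B6, B6–B7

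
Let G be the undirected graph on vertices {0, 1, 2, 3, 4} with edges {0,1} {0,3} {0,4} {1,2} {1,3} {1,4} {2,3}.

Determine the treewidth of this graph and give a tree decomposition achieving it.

Treewidth 2.
Bags: B1 = {1, 2, 3}  B2 = {0, 1, 3}  B3 = {0, 1, 4}
Tree: B1–B2, B2–B3

Each bag holds 3 vertices, so the decomposition has width 2, which upper-bounds the treewidth. For the lower bound, the 3 vertices {0, 1, 3} are pairwise adjacent, and any tree decomposition puts a clique entirely inside one bag — forcing width ≥ 2. Hence tw(G) = 2 exactly.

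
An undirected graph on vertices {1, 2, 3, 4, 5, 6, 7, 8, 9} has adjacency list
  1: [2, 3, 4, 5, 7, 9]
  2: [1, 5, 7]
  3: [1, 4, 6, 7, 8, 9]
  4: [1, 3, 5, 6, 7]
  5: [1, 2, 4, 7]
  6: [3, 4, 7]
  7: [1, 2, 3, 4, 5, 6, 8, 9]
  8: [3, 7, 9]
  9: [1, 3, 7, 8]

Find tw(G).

3

A width-3 tree decomposition is:
Bags: B1 = {3, 4, 6, 7}  B2 = {1, 3, 4, 7}  B3 = {1, 3, 7, 9}  B4 = {3, 7, 8, 9}  B5 = {1, 4, 5, 7}  B6 = {1, 2, 5, 7}
Tree: B1–B2, B2–B3, B3–B4, B2–B5, B5–B6
Every bag has size at most 4, so the width is 4 − 1 = 3 and tw(G) ≤ 3. For the lower bound, the 4 vertices {3, 7, 8, 9} are pairwise adjacent, and any tree decomposition puts a clique entirely inside one bag — forcing width ≥ 3. Therefore the treewidth is 3.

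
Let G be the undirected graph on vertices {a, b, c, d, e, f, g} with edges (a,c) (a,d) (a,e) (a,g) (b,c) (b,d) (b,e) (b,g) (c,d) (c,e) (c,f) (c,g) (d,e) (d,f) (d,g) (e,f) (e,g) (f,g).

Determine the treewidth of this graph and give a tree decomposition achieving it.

Treewidth 4.
Bags: B1 = {b, c, d, e, g}  B2 = {a, c, d, e, g}  B3 = {c, d, e, f, g}
Tree: B1–B2, B1–B3

Every bag has size at most 5, so the width is 5 − 1 = 4 and tw(G) ≤ 4. Conversely, {a, c, d, e, g} is a clique of size 5, and the vertices of any clique must share a bag in every tree decomposition; so some bag has ≥ 5 vertices and tw(G) ≥ 4. Hence tw(G) = 4 exactly.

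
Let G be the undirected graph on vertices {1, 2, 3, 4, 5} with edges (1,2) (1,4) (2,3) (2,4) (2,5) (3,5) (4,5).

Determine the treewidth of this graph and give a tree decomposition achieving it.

Treewidth 2.
One such decomposition:
Bags: B1 = {2, 4, 5}  B2 = {2, 3, 5}  B3 = {1, 2, 4}
Tree: B1–B2, B1–B3

The largest bag has 3 vertices, giving width 2; this decomposition certifies tw(G) ≤ 2. On the other hand G contains the 3-clique {2, 3, 5}. A clique must lie in a single bag of any decomposition, so no decomposition can have width below 2. Hence tw(G) = 2 exactly.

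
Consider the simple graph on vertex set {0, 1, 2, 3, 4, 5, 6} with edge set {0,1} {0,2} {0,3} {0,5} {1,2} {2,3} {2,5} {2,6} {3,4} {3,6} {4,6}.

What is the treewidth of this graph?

2

A width-2 tree decomposition is:
Bags: B1 = {0, 2, 5}  B2 = {0, 2, 3}  B3 = {2, 3, 6}  B4 = {3, 4, 6}  B5 = {0, 1, 2}
Tree: B1–B2, B2–B3, B3–B4, B1–B5
The largest bag has 3 vertices, giving width 2; this decomposition certifies tw(G) ≤ 2. On the other hand G contains the 3-clique {0, 1, 2}. A clique must lie in a single bag of any decomposition, so no decomposition can have width below 2. The upper and lower bounds meet at 2, so that is the treewidth.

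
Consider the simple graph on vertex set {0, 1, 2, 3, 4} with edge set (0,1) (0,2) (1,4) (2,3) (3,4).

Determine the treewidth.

A width-2 tree decomposition is:
Bags: B1 = {0, 1, 2}  B2 = {1, 2, 4}  B3 = {2, 3, 4}
Tree: B1–B2, B2–B3
The largest bag has 3 vertices, giving width 2; this decomposition certifies tw(G) ≤ 2. The edges 2–0–1–4–3–2 form a cycle, so G is not a tree and its treewidth is at least 2. Combining the bounds, tw(G) = 2.

2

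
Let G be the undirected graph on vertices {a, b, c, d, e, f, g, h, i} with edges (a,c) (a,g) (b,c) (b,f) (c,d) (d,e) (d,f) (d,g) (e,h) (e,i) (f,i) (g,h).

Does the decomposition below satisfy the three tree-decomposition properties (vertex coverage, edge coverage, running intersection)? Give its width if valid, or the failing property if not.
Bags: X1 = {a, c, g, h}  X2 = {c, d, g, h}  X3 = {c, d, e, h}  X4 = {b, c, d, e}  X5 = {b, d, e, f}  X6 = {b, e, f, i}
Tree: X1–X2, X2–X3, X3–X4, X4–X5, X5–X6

Yes; width 3.

Vertex coverage: the bags together contain {a, b, c, d, e, f, g, h, i}, the full vertex set. Edge coverage: each edge of G has both endpoints in at least one bag. Running intersection: for every vertex, the bags containing it form a connected subtree. All three properties hold, so this is a valid tree decomposition of width max|bag| − 1 = 3, and hence tw(G) ≤ 3.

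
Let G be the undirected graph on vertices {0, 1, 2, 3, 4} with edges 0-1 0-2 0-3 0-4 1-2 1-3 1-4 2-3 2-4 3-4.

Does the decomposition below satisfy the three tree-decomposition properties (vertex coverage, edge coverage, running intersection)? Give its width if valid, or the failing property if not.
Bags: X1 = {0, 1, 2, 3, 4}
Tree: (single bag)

Vertex coverage: the bags together contain {0, 1, 2, 3, 4}, the full vertex set. Edge coverage: each edge of G has both endpoints in at least one bag. Running intersection: for every vertex, the bags containing it form a connected subtree. All three properties hold, so this is a valid tree decomposition of width max|bag| − 1 = 4, and hence tw(G) ≤ 4.

Yes; width 4.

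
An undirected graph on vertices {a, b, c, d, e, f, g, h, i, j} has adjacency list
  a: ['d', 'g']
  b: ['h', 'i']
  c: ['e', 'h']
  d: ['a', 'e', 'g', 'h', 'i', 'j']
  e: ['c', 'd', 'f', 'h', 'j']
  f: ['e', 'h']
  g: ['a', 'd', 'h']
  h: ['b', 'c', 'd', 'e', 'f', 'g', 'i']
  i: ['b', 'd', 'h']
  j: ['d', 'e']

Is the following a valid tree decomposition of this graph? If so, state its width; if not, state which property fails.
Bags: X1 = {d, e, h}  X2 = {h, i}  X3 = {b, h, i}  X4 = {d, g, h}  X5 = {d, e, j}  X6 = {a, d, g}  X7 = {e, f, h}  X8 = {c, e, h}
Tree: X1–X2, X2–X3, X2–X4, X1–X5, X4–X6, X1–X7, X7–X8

No — edge (d,i) lies in no bag.

A tree decomposition must satisfy three properties: every vertex lies in some bag; for every edge, both endpoints lie together in some bag; and for every vertex, the bags containing it form a connected subtree. Here edge (d,i) lies in no bag, so the decomposition is invalid.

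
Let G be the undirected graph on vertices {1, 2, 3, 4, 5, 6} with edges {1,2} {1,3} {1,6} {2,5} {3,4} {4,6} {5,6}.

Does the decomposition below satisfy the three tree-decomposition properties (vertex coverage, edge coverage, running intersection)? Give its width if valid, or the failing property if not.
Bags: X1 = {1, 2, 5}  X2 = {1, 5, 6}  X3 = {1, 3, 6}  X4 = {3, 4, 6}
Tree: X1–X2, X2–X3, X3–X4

Yes; width 2.

Checking the three conditions: (i) the bags cover all of {1, 2, 3, 4, 5, 6}; (ii) for each edge, some bag contains both endpoints; (iii) the bags containing any fixed vertex form a subtree. All hold, so the decomposition is valid with width 3 − 1 = 2.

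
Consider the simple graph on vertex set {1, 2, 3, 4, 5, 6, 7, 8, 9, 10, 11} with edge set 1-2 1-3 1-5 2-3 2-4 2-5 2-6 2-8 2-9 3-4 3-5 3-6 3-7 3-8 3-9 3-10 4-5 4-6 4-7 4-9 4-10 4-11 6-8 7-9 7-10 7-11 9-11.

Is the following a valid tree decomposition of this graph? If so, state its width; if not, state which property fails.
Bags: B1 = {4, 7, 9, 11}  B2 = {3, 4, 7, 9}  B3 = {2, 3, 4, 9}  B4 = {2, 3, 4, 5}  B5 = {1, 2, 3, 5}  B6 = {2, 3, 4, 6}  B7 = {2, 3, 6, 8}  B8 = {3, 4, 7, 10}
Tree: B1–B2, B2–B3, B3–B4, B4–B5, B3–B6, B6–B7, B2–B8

Every vertex of G appears in some bag (union = {1, 2, 3, 4, 5, 6, 7, 8, 9, 10, 11}); every edge is covered by a bag; and for each vertex v the set of bags containing v is connected in the bag tree. The decomposition is therefore valid. The largest bag has 4 vertices, so the width is 3.

Yes; width 3.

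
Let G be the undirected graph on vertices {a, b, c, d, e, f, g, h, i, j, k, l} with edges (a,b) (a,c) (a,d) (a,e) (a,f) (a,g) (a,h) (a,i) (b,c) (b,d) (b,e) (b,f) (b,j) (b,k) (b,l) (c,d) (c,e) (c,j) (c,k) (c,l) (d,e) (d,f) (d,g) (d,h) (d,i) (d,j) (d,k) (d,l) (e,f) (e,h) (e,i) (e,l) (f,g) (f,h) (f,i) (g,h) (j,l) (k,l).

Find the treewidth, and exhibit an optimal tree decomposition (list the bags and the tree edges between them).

Every bag has size at most 5, so the width is 5 − 1 = 4 and tw(G) ≤ 4. Conversely, {a, d, f, g, h} is a clique of size 5, and the vertices of any clique must share a bag in every tree decomposition; so some bag has ≥ 5 vertices and tw(G) ≥ 4. Hence tw(G) = 4 exactly.

Treewidth 4.
Bags: B1 = {b, c, d, k, l}  B2 = {b, c, d, e, l}  B3 = {a, b, c, d, e}  B4 = {a, b, d, e, f}  B5 = {a, d, e, f, h}  B6 = {a, d, e, f, i}  B7 = {a, d, f, g, h}  B8 = {b, c, d, j, l}
Tree: B1–B2, B2–B3, B3–B4, B4–B5, B4–B6, B5–B7, B1–B8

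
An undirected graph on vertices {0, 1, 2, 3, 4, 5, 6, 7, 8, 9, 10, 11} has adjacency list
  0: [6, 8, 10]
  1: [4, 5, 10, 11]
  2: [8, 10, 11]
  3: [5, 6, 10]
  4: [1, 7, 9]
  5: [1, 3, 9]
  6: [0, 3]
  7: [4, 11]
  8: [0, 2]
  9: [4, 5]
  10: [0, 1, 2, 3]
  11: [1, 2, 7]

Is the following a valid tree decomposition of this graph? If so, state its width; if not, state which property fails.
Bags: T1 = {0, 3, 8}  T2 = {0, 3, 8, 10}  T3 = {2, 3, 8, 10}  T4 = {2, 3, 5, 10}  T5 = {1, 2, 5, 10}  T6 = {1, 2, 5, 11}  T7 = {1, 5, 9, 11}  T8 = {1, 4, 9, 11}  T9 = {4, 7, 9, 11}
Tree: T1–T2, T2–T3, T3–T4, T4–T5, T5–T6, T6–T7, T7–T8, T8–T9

No — vertex 6 appears in no bag.

A tree decomposition must satisfy three properties: every vertex lies in some bag; for every edge, both endpoints lie together in some bag; and for every vertex, the bags containing it form a connected subtree. Here vertex 6 appears in no bag, so the decomposition is invalid.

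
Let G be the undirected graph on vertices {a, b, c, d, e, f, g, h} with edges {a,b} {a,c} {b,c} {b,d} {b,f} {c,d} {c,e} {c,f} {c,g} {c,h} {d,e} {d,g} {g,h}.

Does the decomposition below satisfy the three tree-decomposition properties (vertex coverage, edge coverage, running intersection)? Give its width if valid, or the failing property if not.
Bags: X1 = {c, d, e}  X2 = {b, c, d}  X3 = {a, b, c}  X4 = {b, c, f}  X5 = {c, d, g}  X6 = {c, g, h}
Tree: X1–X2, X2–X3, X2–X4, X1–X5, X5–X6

Checking the three conditions: (i) the bags cover all of {a, b, c, d, e, f, g, h}; (ii) for each edge, some bag contains both endpoints; (iii) the bags containing any fixed vertex form a subtree. All hold, so the decomposition is valid with width 3 − 1 = 2.

Yes; width 2.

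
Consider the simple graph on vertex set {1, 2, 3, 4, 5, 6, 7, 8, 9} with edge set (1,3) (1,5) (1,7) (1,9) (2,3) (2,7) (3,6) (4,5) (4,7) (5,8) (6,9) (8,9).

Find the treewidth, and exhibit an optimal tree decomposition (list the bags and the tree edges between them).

Treewidth 3.
One such decomposition:
Bags: B1 = {3, 6, 8, 9}  B2 = {1, 3, 8, 9}  B3 = {1, 3, 5, 8}  B4 = {1, 2, 3, 5}  B5 = {1, 2, 5, 7}  B6 = {2, 4, 5, 7}
Tree: B1–B2, B2–B3, B3–B4, B4–B5, B5–B6

Each bag holds 4 vertices, so the decomposition has width 3, which upper-bounds the treewidth. For the lower bound: the 4 vertex sets {6,8,9}, {3}, {1}, {2,4,5,7} are disjoint, each induces a connected subgraph, and every pair is joined by at least one edge of G. Contracting each set to a single vertex therefore yields K_{4} as a minor, and since treewidth is minor-monotone, tw(G) ≥ tw(K_{4}) = 3. The upper and lower bounds meet at 3, so that is the treewidth.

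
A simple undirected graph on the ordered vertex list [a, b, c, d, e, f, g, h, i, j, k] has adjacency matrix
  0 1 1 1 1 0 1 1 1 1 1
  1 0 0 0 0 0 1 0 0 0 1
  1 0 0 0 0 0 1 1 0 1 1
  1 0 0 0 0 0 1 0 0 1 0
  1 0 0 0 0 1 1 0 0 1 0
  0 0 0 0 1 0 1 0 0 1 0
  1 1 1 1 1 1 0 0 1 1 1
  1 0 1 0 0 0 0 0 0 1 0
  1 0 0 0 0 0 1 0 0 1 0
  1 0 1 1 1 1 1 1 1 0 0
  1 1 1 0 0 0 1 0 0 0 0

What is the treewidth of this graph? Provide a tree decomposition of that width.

Each bag holds 4 vertices, so the decomposition has width 3, which upper-bounds the treewidth. On the other hand G contains the 4-clique {a, d, g, j}. A clique must lie in a single bag of any decomposition, so no decomposition can have width below 3. Combining the bounds, tw(G) = 3.

Treewidth 3.
Bags: B1 = {a, b, g, k}  B2 = {a, c, g, k}  B3 = {a, c, g, j}  B4 = {a, d, g, j}  B5 = {a, g, i, j}  B6 = {a, e, g, j}  B7 = {e, f, g, j}  B8 = {a, c, h, j}
Tree: B1–B2, B2–B3, B3–B4, B4–B5, B4–B6, B6–B7, B3–B8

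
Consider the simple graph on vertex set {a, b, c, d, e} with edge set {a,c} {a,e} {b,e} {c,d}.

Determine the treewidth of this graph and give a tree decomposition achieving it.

Every bag has size at most 2, so the width is 2 − 1 = 1 and tw(G) ≤ 1. Any graph with an edge has treewidth ≥ 1, and G has the edge b–e. The upper and lower bounds meet at 1, so that is the treewidth.

Treewidth 1.
One optimal decomposition is:
Bags: B1 = {b, e}  B2 = {a, e}  B3 = {a, c}  B4 = {c, d}
Tree: B1–B2, B2–B3, B3–B4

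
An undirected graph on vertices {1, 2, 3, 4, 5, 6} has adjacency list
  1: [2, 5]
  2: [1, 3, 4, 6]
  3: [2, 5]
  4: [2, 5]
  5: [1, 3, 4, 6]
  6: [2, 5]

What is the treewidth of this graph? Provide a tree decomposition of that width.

Each bag holds 3 vertices, so the decomposition has width 2, which upper-bounds the treewidth. For the lower bound, G contains the cycle 5–6–2–4–5, so G is not a forest; only forests have treewidth ≤ 1, hence tw(G) ≥ 2. Therefore the treewidth is 2.

Treewidth 2.
One such decomposition:
Bags: B1 = {2, 5, 6}  B2 = {2, 4, 5}  B3 = {2, 3, 5}  B4 = {1, 2, 5}
Tree: B1–B2, B2–B3, B3–B4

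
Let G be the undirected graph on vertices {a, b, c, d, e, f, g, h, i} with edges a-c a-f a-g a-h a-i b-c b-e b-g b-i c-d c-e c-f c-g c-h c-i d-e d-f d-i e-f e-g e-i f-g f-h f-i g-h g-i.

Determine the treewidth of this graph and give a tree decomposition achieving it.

Each bag holds 5 vertices, so the decomposition has width 4, which upper-bounds the treewidth. On the other hand G contains the 5-clique {c, d, e, f, i}. A clique must lie in a single bag of any decomposition, so no decomposition can have width below 4. Therefore the treewidth is 4.

Treewidth 4.
Bags: B1 = {c, e, f, g, i}  B2 = {a, c, f, g, i}  B3 = {c, d, e, f, i}  B4 = {a, c, f, g, h}  B5 = {b, c, e, g, i}
Tree: B1–B2, B1–B3, B2–B4, B1–B5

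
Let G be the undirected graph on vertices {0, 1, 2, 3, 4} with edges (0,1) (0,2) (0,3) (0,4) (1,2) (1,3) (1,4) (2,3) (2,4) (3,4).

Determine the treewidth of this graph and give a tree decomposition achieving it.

Treewidth 4.
One such decomposition:
Bags: B1 = {0, 1, 2, 3, 4}
Tree: (single bag)

A single bag containing all 5 vertices is trivially a valid decomposition of width 4. Conversely, {0, 1, 2, 3, 4} is a clique of size 5, and the vertices of any clique must share a bag in every tree decomposition; so some bag has ≥ 5 vertices and tw(G) ≥ 4. Therefore the treewidth is 4.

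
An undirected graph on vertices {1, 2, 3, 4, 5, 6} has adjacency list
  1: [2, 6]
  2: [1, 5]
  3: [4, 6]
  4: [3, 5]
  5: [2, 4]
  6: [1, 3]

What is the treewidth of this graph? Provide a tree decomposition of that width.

Every bag has size at most 3, so the width is 3 − 1 = 2 and tw(G) ≤ 2. Since 2–1–6–3–4–5–2 is a cycle in G, G is not acyclic. Forests are exactly the graphs of treewidth ≤ 1, so tw(G) ≥ 2. Therefore the treewidth is 2.

Treewidth 2.
One optimal decomposition is:
Bags: B1 = {1, 2, 6}  B2 = {2, 3, 6}  B3 = {2, 3, 4}  B4 = {2, 4, 5}
Tree: B1–B2, B2–B3, B3–B4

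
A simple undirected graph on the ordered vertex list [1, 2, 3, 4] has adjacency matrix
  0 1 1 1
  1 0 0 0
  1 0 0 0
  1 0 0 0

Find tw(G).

1

A width-1 tree decomposition is:
Bags: B1 = {1, 2}  B2 = {1, 3}  B3 = {1, 4}
Tree: B1–B2, B1–B3
Each bag holds 2 vertices, so the decomposition has width 1, which upper-bounds the treewidth. Since G has at least one edge (e.g. 1–2), it is not an edgeless graph, so tw(G) ≥ 1. The upper and lower bounds meet at 1, so that is the treewidth.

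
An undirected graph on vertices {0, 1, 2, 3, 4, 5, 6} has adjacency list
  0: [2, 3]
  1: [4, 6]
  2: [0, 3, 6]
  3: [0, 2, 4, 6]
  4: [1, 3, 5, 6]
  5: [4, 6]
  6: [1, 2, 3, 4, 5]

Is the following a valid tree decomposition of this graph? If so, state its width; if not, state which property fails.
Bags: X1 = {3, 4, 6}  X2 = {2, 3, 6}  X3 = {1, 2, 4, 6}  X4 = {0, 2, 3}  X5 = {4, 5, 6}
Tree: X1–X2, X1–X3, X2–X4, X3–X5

A tree decomposition must satisfy three properties: every vertex lies in some bag; for every edge, both endpoints lie together in some bag; and for every vertex, the bags containing it form a connected subtree. Here bags containing vertex 2 are not connected in the tree, so the decomposition is invalid.

No — bags containing vertex 2 are not connected in the tree.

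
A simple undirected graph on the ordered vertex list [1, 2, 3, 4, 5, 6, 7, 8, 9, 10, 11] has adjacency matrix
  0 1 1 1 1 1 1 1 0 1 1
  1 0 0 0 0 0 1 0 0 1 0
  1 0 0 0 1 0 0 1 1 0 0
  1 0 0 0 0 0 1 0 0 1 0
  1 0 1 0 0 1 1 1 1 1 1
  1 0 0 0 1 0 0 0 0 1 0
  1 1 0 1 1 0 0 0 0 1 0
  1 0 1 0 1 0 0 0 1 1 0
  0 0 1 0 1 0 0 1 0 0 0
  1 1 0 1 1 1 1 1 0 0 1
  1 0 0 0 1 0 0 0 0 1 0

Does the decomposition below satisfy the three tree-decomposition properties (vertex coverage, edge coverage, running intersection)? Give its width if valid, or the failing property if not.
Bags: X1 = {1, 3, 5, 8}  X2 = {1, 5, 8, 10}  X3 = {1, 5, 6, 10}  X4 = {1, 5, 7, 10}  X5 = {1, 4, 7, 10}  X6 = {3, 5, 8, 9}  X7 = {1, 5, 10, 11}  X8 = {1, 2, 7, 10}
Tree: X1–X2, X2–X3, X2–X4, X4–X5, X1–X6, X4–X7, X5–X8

Every vertex of G appears in some bag (union = {1, 2, 3, 4, 5, 6, 7, 8, 9, 10, 11}); every edge is covered by a bag; and for each vertex v the set of bags containing v is connected in the bag tree. The decomposition is therefore valid. The largest bag has 4 vertices, so the width is 3.

Yes; width 3.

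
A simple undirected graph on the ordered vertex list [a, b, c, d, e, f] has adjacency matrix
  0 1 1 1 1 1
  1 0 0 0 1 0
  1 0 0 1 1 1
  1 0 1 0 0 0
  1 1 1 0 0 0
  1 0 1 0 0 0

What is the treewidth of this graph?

A width-2 tree decomposition is:
Bags: B1 = {a, b, e}  B2 = {a, c, e}  B3 = {a, c, d}  B4 = {a, c, f}
Tree: B1–B2, B2–B3, B2–B4
Each bag holds 3 vertices, so the decomposition has width 2, which upper-bounds the treewidth. On the other hand G contains the 3-clique {a, c, d}. A clique must lie in a single bag of any decomposition, so no decomposition can have width below 2. The upper and lower bounds meet at 2, so that is the treewidth.

2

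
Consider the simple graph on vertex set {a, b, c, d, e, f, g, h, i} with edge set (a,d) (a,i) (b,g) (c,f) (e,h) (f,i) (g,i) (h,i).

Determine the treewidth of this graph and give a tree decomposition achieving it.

Treewidth 1.
Bags: B1 = {h, i}  B2 = {a, i}  B3 = {a, d}  B4 = {g, i}  B5 = {b, g}  B6 = {f, i}  B7 = {c, f}  B8 = {e, h}
Tree: B1–B2, B2–B3, B1–B4, B4–B5, B4–B6, B6–B7, B1–B8

The largest bag has 2 vertices, giving width 1; this decomposition certifies tw(G) ≤ 1. Any graph with an edge has treewidth ≥ 1, and G has the edge h–i. Hence tw(G) = 1 exactly.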